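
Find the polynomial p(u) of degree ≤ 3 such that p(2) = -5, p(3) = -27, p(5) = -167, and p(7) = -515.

p(u) = -2u^3 + 4u^2 - 4u + 3

Write p(u) = au^3 + bu^2 + cu + d. Substituting each data point gives a linear system:
  8a + 4b + 2c + d = -5
  27a + 9b + 3c + d = -27
  125a + 25b + 5c + d = -167
  343a + 49b + 7c + d = -515
Solving the system yields a = -2, b = 4, c = -4, d = 3.
So p(u) = -2u^3 + 4u^2 - 4u + 3.
Check: p(5) = -167. ✓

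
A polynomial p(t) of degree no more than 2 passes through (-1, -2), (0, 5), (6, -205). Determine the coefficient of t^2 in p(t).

Write p(t) = at^2 + bt + c. Substituting each data point gives a linear system:
  a - b + c = -2
  c = 5
  36a + 6b + c = -205
Solving the system yields a = -6, b = 1, c = 5.
So p(t) = -6t^2 + t + 5.
The leading coefficient is -6.

-6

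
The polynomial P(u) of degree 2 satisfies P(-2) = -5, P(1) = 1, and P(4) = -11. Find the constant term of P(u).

1

Write P(u) = au^2 + bu + c. Substituting each data point gives a linear system:
  4a - 2b + c = -5
  a + b + c = 1
  16a + 4b + c = -11
Solving the system yields a = -1, b = 1, c = 1.
So P(u) = -u² + u + 1.
The constant term is 1.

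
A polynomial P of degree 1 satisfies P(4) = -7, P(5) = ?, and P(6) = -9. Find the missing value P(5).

On equispaced nodes a degree-1 polynomial has vanishing second forward difference, so
  P(4) - 2·P(5) + P(6) = 0.
Substituting the known values and solving for P(5):
  -2·P(5) = 16
  P(5) = -8.

-8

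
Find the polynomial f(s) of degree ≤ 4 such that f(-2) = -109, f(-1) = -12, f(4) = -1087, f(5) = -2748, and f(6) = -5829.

Write f(s) = as^4 + bs^3 + cs^2 + ds + e. Substituting each data point gives a linear system:
  16a - 8b + 4c - 2d + e = -109
  a - b + c - d + e = -12
  256a + 64b + 16c + 4d + e = -1087
  625a + 125b + 25c + 5d + e = -2748
  1296a + 216b + 36c + 6d + e = -5829
Solving the system yields a = -5, b = 3, c = 0, d = 1, e = -3.
So f(s) = -5s⁴ + 3s³ + s - 3.
Check: f(4) = -1087. ✓

f(s) = -5s^4 + 3s^3 + s - 3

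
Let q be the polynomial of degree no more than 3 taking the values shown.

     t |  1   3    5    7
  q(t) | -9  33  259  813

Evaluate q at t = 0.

-6

Write q(t) = at^3 + bt^2 + ct + d. Substituting each data point gives a linear system:
  a + b + c + d = -9
  27a + 9b + 3c + d = 33
  125a + 25b + 5c + d = 259
  343a + 49b + 7c + d = 813
Solving the system yields a = 3, b = -4, c = -2, d = -6.
So q(t) = 3t³ - 4t² - 2t - 6.
Then q(0) = -6.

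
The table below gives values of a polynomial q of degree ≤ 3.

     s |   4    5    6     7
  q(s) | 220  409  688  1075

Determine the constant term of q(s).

Write q(s) = as^3 + bs^2 + cs + d. Substituting each data point gives a linear system:
  64a + 16b + 4c + d = 220
  125a + 25b + 5c + d = 409
  216a + 36b + 6c + d = 688
  343a + 49b + 7c + d = 1075
Solving the system yields a = 3, b = 0, c = 6, d = 4.
So q(s) = 3s^3 + 6s + 4.
The constant term is 4.

4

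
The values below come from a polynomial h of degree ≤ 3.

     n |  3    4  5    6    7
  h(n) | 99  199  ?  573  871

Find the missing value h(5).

The 4 known points determine the degree-3 polynomial uniquely.
Write h(n) = an^3 + bn^2 + cn + d. Substituting each data point gives a linear system:
  27a + 9b + 3c + d = 99
  64a + 16b + 4c + d = 199
  216a + 36b + 6c + d = 573
  343a + 49b + 7c + d = 871
Solving the system yields a = 2, b = 3, c = 5, d = 3.
So h(n) = 2n^3 + 3n^2 + 5n + 3.
Then h(5) = 353.

353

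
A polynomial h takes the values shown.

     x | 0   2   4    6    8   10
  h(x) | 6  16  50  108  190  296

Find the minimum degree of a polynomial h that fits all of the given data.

Forward differences of the values at x = 0, 2, 4, 6, 8, 10:
  h  : 6  16  50  108  190  296
  Δ  : 10  34  58  82  106
  Δ^2: 24  24  24  24
  Δ^3: 0  0  0
  Δ^4: 0  0
  Δ^5: 0
The second differences are constant (24) and nonzero, while all higher differences vanish, so the minimal degree is 2.

2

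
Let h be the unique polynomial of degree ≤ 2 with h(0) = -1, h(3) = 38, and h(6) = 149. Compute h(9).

Using the Lagrange interpolation formula with nodes 0, 3, 6:
  L_0(u) = (u - 3)(u - 6) / 18
  L_1(u) = u(u - 6) / -9
  L_2(u) = u(u - 3) / 18
Then h(u) = -1·L_0(u) + 38·L_1(u) + 149·L_2(u).
Expanding and collecting terms gives h(u) = 4u² + u - 1.
Evaluating at u = 9: h(9) = 332.

332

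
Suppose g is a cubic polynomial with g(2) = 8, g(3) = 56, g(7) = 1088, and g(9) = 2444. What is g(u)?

g(u) = 4u^3 - 6u^2 + 2u - 4

Write g(u) = au^3 + bu^2 + cu + d. Substituting each data point gives a linear system:
  8a + 4b + 2c + d = 8
  27a + 9b + 3c + d = 56
  343a + 49b + 7c + d = 1088
  729a + 81b + 9c + d = 2444
Solving the system yields a = 4, b = -6, c = 2, d = -4.
So g(u) = 4u^3 - 6u^2 + 2u - 4.
Check: g(2) = 8. ✓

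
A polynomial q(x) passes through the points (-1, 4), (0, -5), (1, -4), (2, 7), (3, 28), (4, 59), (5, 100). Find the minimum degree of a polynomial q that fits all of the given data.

Forward differences of the values at x = -1, 0, 1, 2, 3, 4, 5:
  q  : 4  -5  -4  7  28  59  100
  Δ  : -9  1  11  21  31  41
  Δ^2: 10  10  10  10  10
  Δ^3: 0  0  0  0
  Δ^4: 0  0  0
  Δ^5: 0  0
  Δ^6: 0
The second differences are constant (10) and nonzero, while all higher differences vanish, so the minimal degree is 2.

2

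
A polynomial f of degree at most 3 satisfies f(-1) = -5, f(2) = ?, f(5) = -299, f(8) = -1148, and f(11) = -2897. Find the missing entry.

-26

The 4 known points determine the degree-3 polynomial uniquely.
Write f(s) = as^3 + bs^2 + cs + d. Substituting each data point gives a linear system:
  -a + b - c + d = -5
  125a + 25b + 5c + d = -299
  512a + 64b + 8c + d = -1148
  1331a + 121b + 11c + d = -2897
Solving the system yields a = -2, b = -2, c = 1, d = -4.
So f(s) = -2s^3 - 2s^2 + s - 4.
Then f(2) = -26.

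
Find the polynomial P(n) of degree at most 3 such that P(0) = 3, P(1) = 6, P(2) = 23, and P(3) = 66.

P(n) = 2n^3 + n^2 + 3

Write P(n) = an^3 + bn^2 + cn + d. Substituting each data point gives a linear system:
  d = 3
  a + b + c + d = 6
  8a + 4b + 2c + d = 23
  27a + 9b + 3c + d = 66
Solving the system yields a = 2, b = 1, c = 0, d = 3.
So P(n) = 2n³ + n² + 3.
Check: P(3) = 66. ✓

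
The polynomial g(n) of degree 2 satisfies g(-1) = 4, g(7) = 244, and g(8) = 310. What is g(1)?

16

Using the Lagrange interpolation formula with nodes -1, 7, 8:
  L_0(n) = (n - 7)(n - 8) / 72
  L_1(n) = (n + 1)(n - 8) / -8
  L_2(n) = (n + 1)(n - 7) / 9
Then g(n) = 4·L_0(n) + 244·L_1(n) + 310·L_2(n).
Expanding and collecting terms gives g(n) = 4n² + 6n + 6.
Evaluating at n = 1: g(1) = 16.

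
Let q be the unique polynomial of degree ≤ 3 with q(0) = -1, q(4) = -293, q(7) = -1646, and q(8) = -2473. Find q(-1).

2

Using the Lagrange interpolation formula with nodes 0, 4, 7, 8:
  L_0(u) = (u - 4)(u - 7)(u - 8) / -224
  L_1(u) = u(u - 7)(u - 8) / 48
  L_2(u) = u(u - 4)(u - 8) / -21
  L_3(u) = u(u - 4)(u - 7) / 32
Then q(u) = -1·L_0(u) - 293·L_1(u) - 1646·L_2(u) - 2473·L_3(u).
Expanding and collecting terms gives q(u) = -5u³ + u² + 3u - 1.
Evaluating at u = -1: q(-1) = 2.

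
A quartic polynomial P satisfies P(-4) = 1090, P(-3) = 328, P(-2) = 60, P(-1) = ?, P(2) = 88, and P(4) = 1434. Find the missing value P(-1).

4

The 5 known points determine the degree-4 polynomial uniquely.
Write P(s) = as^4 + bs^3 + cs^2 + ds + e. Substituting each data point gives a linear system:
  256a - 64b + 16c - 4d + e = 1090
  81a - 27b + 9c - 3d + e = 328
  16a - 8b + 4c - 2d + e = 60
  16a + 8b + 4c + 2d + e = 88
  256a + 64b + 16c + 4d + e = 1434
Solving the system yields a = 5, b = 3, c = -1, d = -5, e = -2.
So P(s) = 5s^4 + 3s^3 - s^2 - 5s - 2.
Then P(-1) = 4.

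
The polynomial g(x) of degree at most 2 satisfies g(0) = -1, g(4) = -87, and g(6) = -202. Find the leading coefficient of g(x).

-6

Write g(x) = ax^2 + bx + c. Substituting each data point gives a linear system:
  c = -1
  16a + 4b + c = -87
  36a + 6b + c = -202
Solving the system yields a = -6, b = 5/2, c = -1.
So g(x) = -6x^2 + (5/2)x - 1.
The leading coefficient is -6.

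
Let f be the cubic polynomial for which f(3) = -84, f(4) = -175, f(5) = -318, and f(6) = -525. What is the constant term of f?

Write f(n) = an^3 + bn^2 + cn + d. Substituting each data point gives a linear system:
  27a + 9b + 3c + d = -84
  64a + 16b + 4c + d = -175
  125a + 25b + 5c + d = -318
  216a + 36b + 6c + d = -525
Solving the system yields a = -2, b = -2, c = -3, d = -3.
So f(n) = -2n^3 - 2n^2 - 3n - 3.
The constant term is -3.

-3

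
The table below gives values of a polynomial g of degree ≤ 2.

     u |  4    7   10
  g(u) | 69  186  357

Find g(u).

Using the Lagrange interpolation formula with nodes 4, 7, 10:
  L_0(u) = (u - 7)(u - 10) / 18
  L_1(u) = (u - 4)(u - 10) / -9
  L_2(u) = (u - 4)(u - 7) / 18
Then g(u) = 69·L_0(u) + 186·L_1(u) + 357·L_2(u).
Expanding and collecting terms gives g(u) = 3u² + 6u - 3.
Check: g(7) = 186. ✓

g(u) = 3u^2 + 6u - 3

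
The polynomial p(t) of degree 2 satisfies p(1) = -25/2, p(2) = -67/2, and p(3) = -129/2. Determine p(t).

p(t) = -5t^2 - 6t - 3/2

Write p(t) = at^2 + bt + c. Substituting each data point gives a linear system:
  a + b + c = -25/2
  4a + 2b + c = -67/2
  9a + 3b + c = -129/2
Solving the system yields a = -5, b = -6, c = -3/2.
So p(t) = -5t^2 - 6t - 3/2.
Check: p(3) = -129/2. ✓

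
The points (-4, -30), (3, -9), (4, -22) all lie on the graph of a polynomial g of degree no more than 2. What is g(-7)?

-99

Write g(x) = ax^2 + bx + c. Substituting each data point gives a linear system:
  16a - 4b + c = -30
  9a + 3b + c = -9
  16a + 4b + c = -22
Solving the system yields a = -2, b = 1, c = 6.
So g(x) = -2x^2 + x + 6.
Then g(-7) = -99.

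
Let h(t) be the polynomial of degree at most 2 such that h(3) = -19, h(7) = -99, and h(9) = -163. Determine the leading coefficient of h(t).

-2

Write h(t) = at^2 + bt + c. Substituting each data point gives a linear system:
  9a + 3b + c = -19
  49a + 7b + c = -99
  81a + 9b + c = -163
Solving the system yields a = -2, b = 0, c = -1.
So h(t) = -2t^2 - 1.
The leading coefficient is -2.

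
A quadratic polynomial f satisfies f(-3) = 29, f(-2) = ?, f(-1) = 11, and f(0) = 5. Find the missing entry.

On equispaced nodes a degree-2 polynomial has vanishing third forward difference, so
  - f(-3) + 3·f(-2) - 3·f(-1) + f(0) = 0.
Substituting the known values and solving for f(-2):
  3·f(-2) = 57
  f(-2) = 19.

19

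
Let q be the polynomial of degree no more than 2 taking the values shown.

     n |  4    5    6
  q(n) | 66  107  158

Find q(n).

Using the Lagrange interpolation formula with nodes 4, 5, 6:
  L_0(n) = (n - 5)(n - 6) / 2
  L_1(n) = (n - 4)(n - 6) / -1
  L_2(n) = (n - 4)(n - 5) / 2
Then q(n) = 66·L_0(n) + 107·L_1(n) + 158·L_2(n).
Expanding and collecting terms gives q(n) = 5n^2 - 4n + 2.
Check: q(5) = 107. ✓

q(n) = 5n^2 - 4n + 2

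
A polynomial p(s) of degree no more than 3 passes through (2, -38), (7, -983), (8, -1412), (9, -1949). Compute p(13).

Using the Lagrange interpolation formula with nodes 2, 7, 8, 9:
  L_0(s) = (s - 7)(s - 8)(s - 9) / -210
  L_1(s) = (s - 2)(s - 8)(s - 9) / 10
  L_2(s) = (s - 2)(s - 7)(s - 9) / -6
  L_3(s) = (s - 2)(s - 7)(s - 8) / 14
Then p(s) = -38·L_0(s) - 983·L_1(s) - 1412·L_2(s) - 1949·L_3(s).
Expanding and collecting terms gives p(s) = -2s^3 - 6s^2 - s + 4.
Evaluating at s = 13: p(13) = -5417.

-5417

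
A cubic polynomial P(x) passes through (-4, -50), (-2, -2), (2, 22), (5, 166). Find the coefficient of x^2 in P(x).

1

Write P(x) = ax^3 + bx^2 + cx + d. Substituting each data point gives a linear system:
  -64a + 16b - 4c + d = -50
  -8a + 4b - 2c + d = -2
  8a + 4b + 2c + d = 22
  125a + 25b + 5c + d = 166
Solving the system yields a = 1, b = 1, c = 2, d = 6.
So P(x) = x^3 + x^2 + 2x + 6.
The coefficient of x^2 is 1.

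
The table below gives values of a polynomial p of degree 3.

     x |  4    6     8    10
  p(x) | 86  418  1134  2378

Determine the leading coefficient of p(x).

3

Write p(x) = ax^3 + bx^2 + cx + d. Substituting each data point gives a linear system:
  64a + 16b + 4c + d = 86
  216a + 36b + 6c + d = 418
  512a + 64b + 8c + d = 1134
  1000a + 100b + 10c + d = 2378
Solving the system yields a = 3, b = -6, c = -2, d = -2.
So p(x) = 3x^3 - 6x^2 - 2x - 2.
The leading coefficient is 3.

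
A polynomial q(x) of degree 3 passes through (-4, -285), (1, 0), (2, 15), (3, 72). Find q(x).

q(x) = 4x^3 - 3x^2 - 4x + 3

Write q(x) = ax^3 + bx^2 + cx + d. Substituting each data point gives a linear system:
  -64a + 16b - 4c + d = -285
  a + b + c + d = 0
  8a + 4b + 2c + d = 15
  27a + 9b + 3c + d = 72
Solving the system yields a = 4, b = -3, c = -4, d = 3.
So q(x) = 4x^3 - 3x^2 - 4x + 3.
Check: q(1) = 0. ✓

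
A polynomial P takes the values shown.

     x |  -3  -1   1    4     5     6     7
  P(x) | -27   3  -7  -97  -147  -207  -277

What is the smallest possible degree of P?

2

Divided differences on the nodes -3, -1, 1, 4, 5, 6, 7:
  order 0: -27  3  -7  -97  -147  -207  -277
  order 1: 15  -5  -30  -50  -60  -70
  order 2: -5  -5  -5  -5  -5
  order 3: 0  0  0  0
  order 4: 0  0  0
  order 5: 0  0
  order 6: 0
The order-2 divided differences are all -5 (nonzero) and every higher order vanishes, so the data lies on a polynomial of degree exactly 2.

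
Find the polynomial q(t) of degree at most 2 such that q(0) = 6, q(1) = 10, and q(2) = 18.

q(t) = 2t^2 + 2t + 6

Write q(t) = at^2 + bt + c. Substituting each data point gives a linear system:
  c = 6
  a + b + c = 10
  4a + 2b + c = 18
Solving the system yields a = 2, b = 2, c = 6.
So q(t) = 2t^2 + 2t + 6.
Check: q(0) = 6. ✓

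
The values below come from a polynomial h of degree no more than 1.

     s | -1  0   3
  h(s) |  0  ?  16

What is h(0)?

The 2 known points determine the degree-1 polynomial uniquely.
Write h(s) = as + b. Substituting each data point gives a linear system:
  -a + b = 0
  3a + b = 16
Solving the system yields a = 4, b = 4.
So h(s) = 4s + 4.
Then h(0) = 4.

4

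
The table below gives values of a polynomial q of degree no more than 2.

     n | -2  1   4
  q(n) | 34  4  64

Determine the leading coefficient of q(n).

Write q(n) = an^2 + bn + c. Substituting each data point gives a linear system:
  4a - 2b + c = 34
  a + b + c = 4
  16a + 4b + c = 64
Solving the system yields a = 5, b = -5, c = 4.
So q(n) = 5n^2 - 5n + 4.
The leading coefficient is 5.

5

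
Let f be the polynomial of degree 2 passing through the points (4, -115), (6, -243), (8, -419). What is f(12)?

Forward differences of the values at x = 4, 6, 8:
  f  : -115  -243  -419
  Δ  : -128  -176
  Δ^2: -48
The second differences are constant, confirming degree 2.
Interpolating (Newton forward form) and evaluating at x = 12 gives f(12) = -915.

-915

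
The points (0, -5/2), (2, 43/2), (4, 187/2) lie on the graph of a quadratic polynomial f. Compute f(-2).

Write f(n) = an^2 + bn + c. Substituting each data point gives a linear system:
  c = -5/2
  4a + 2b + c = 43/2
  16a + 4b + c = 187/2
Solving the system yields a = 6, b = 0, c = -5/2.
So f(n) = 6n² - 5/2.
Then f(-2) = 43/2.

43/2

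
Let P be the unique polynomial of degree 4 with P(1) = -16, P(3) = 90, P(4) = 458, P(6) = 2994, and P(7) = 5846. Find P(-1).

Write P(t) = at^4 + bt^3 + ct^2 + dt + e. Substituting each data point gives a linear system:
  a + b + c + d + e = -16
  81a + 27b + 9c + 3d + e = 90
  256a + 64b + 16c + 4d + e = 458
  1296a + 216b + 36c + 6d + e = 2994
  2401a + 343b + 49c + 7d + e = 5846
Solving the system yields a = 3, b = -3, c = -6, d = -4, e = -6.
So P(t) = 3t^4 - 3t^3 - 6t^2 - 4t - 6.
Then P(-1) = -2.

-2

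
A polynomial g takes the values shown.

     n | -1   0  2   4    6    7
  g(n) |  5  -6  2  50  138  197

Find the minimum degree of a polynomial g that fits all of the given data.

2

Divided differences on the nodes -1, 0, 2, 4, 6, 7:
  order 0: 5  -6  2  50  138  197
  order 1: -11  4  24  44  59
  order 2: 5  5  5  5
  order 3: 0  0  0
  order 4: 0  0
  order 5: 0
The order-2 divided differences are all 5 (nonzero) and every higher order vanishes, so the data lies on a polynomial of degree exactly 2.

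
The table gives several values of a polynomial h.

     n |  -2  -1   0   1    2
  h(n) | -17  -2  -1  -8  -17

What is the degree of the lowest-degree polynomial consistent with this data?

3

Forward differences of the values at n = -2, -1, 0, 1, 2:
  h  : -17  -2  -1  -8  -17
  Δ  : 15  1  -7  -9
  Δ^2: -14  -8  -2
  Δ^3: 6  6
  Δ^4: 0
The third differences are constant (6) and nonzero, while all higher differences vanish, so the minimal degree is 3.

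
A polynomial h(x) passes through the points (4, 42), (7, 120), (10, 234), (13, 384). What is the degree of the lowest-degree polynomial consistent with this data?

Forward differences of the values at x = 4, 7, 10, 13:
  h  : 42  120  234  384
  Δ  : 78  114  150
  Δ^2: 36  36
  Δ^3: 0
The second differences are constant (36) and nonzero, while all higher differences vanish, so the minimal degree is 2.

2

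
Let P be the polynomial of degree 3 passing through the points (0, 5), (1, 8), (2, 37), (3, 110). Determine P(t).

Write P(t) = at^3 + bt^2 + ct + d. Substituting each data point gives a linear system:
  d = 5
  a + b + c + d = 8
  8a + 4b + 2c + d = 37
  27a + 9b + 3c + d = 110
Solving the system yields a = 3, b = 4, c = -4, d = 5.
So P(t) = 3t^3 + 4t^2 - 4t + 5.
Check: P(2) = 37. ✓

P(t) = 3t^3 + 4t^2 - 4t + 5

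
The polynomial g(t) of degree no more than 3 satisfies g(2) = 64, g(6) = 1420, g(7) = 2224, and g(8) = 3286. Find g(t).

Using the Lagrange interpolation formula with nodes 2, 6, 7, 8:
  L_0(t) = (t - 6)(t - 7)(t - 8) / -120
  L_1(t) = (t - 2)(t - 7)(t - 8) / 8
  L_2(t) = (t - 2)(t - 6)(t - 8) / -5
  L_3(t) = (t - 2)(t - 6)(t - 7) / 12
Then g(t) = 64·L_0(t) + 1420·L_1(t) + 2224·L_2(t) + 3286·L_3(t).
Expanding and collecting terms gives g(t) = 6t^3 + 3t^2 + 3t - 2.
Check: g(7) = 2224. ✓

g(t) = 6t^3 + 3t^2 + 3t - 2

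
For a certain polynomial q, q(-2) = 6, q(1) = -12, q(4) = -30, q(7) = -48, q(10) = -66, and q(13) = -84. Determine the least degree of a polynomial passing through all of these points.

Forward differences of the values at x = -2, 1, 4, 7, 10, 13:
  q  : 6  -12  -30  -48  -66  -84
  Δ  : -18  -18  -18  -18  -18
  Δ^2: 0  0  0  0
  Δ^3: 0  0  0
  Δ^4: 0  0
  Δ^5: 0
The first differences are constant (-18) and nonzero, while all higher differences vanish, so the minimal degree is 1.

1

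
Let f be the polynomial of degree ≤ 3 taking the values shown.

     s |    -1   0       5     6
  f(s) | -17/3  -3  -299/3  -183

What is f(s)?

f(s) = -s^3 + (1/3)s^2 + 4s - 3

Write f(s) = as^3 + bs^2 + cs + d. Substituting each data point gives a linear system:
  -a + b - c + d = -17/3
  d = -3
  125a + 25b + 5c + d = -299/3
  216a + 36b + 6c + d = -183
Solving the system yields a = -1, b = 1/3, c = 4, d = -3.
So f(s) = -s^3 + (1/3)s^2 + 4s - 3.
Check: f(6) = -183. ✓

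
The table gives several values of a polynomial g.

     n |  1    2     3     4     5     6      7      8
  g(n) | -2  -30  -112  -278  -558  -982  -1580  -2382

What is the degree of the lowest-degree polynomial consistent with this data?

3

Forward differences of the values at n = 1, 2, 3, 4, 5, 6, 7, 8:
  g  : -2  -30  -112  -278  -558  -982  -1580  -2382
  Δ  : -28  -82  -166  -280  -424  -598  -802
  Δ^2: -54  -84  -114  -144  -174  -204
  Δ^3: -30  -30  -30  -30  -30
  Δ^4: 0  0  0  0
  Δ^5: 0  0  0
  Δ^6: 0  0
  Δ^7: 0
The third differences are constant (-30) and nonzero, while all higher differences vanish, so the minimal degree is 3.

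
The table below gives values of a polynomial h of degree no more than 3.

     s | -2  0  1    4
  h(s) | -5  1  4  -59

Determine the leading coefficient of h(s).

-1

Write h(s) = as^3 + bs^2 + cs + d. Substituting each data point gives a linear system:
  -8a + 4b - 2c + d = -5
  d = 1
  a + b + c + d = 4
  64a + 16b + 4c + d = -59
Solving the system yields a = -1, b = -1, c = 5, d = 1.
So h(s) = -s³ - s² + 5s + 1.
The leading coefficient is -1.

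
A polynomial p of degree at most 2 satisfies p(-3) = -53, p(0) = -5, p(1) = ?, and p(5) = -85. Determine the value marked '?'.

The 3 known points determine the degree-2 polynomial uniquely.
Write p(s) = as^2 + bs + c. Substituting each data point gives a linear system:
  9a - 3b + c = -53
  c = -5
  25a + 5b + c = -85
Solving the system yields a = -4, b = 4, c = -5.
So p(s) = -4s^2 + 4s - 5.
Then p(1) = -5.

-5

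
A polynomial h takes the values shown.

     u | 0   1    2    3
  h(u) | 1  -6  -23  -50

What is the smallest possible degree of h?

2

Forward differences of the values at u = 0, 1, 2, 3:
  h  : 1  -6  -23  -50
  Δ  : -7  -17  -27
  Δ^2: -10  -10
  Δ^3: 0
The second differences are constant (-10) and nonzero, while all higher differences vanish, so the minimal degree is 2.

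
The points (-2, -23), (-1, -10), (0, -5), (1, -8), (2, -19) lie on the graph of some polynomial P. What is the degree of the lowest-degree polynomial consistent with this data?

Forward differences of the values at u = -2, -1, 0, 1, 2:
  P  : -23  -10  -5  -8  -19
  Δ  : 13  5  -3  -11
  Δ^2: -8  -8  -8
  Δ^3: 0  0
  Δ^4: 0
The second differences are constant (-8) and nonzero, while all higher differences vanish, so the minimal degree is 2.

2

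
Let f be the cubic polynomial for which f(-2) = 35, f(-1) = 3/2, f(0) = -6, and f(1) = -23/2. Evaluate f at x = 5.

Write f(x) = ax^3 + bx^2 + cx + d. Substituting each data point gives a linear system:
  -8a + 4b - 2c + d = 35
  -a + b - c + d = 3/2
  d = -6
  a + b + c + d = -23/2
Solving the system yields a = -4, b = 1, c = -5/2, d = -6.
So f(x) = -4x^3 + x^2 - (5/2)x - 6.
Then f(5) = -987/2.

-987/2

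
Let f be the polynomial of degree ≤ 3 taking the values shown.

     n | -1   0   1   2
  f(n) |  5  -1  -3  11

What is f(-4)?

Using the Lagrange interpolation formula with nodes -1, 0, 1, 2:
  L_0(n) = n(n - 1)(n - 2) / -6
  L_1(n) = (n + 1)(n - 1)(n - 2) / 2
  L_2(n) = (n + 1)n(n - 2) / -2
  L_3(n) = (n + 1)n(n - 1) / 6
Then f(n) = 5·L_0(n) - 1·L_1(n) - 3·L_2(n) + 11·L_3(n).
Expanding and collecting terms gives f(n) = 2n^3 + 2n^2 - 6n - 1.
Evaluating at n = -4: f(-4) = -73.

-73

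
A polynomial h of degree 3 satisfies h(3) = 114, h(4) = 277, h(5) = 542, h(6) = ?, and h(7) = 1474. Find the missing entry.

On equispaced nodes a degree-3 polynomial has vanishing fourth forward difference, so
  h(3) - 4·h(4) + 6·h(5) - 4·h(6) + h(7) = 0.
Substituting the known values and solving for h(6):
  -4·h(6) = -3732
  h(6) = 933.

933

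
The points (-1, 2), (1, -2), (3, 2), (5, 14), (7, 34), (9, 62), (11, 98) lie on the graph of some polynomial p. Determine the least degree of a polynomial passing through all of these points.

Forward differences of the values at s = -1, 1, 3, 5, 7, 9, 11:
  p  : 2  -2  2  14  34  62  98
  Δ  : -4  4  12  20  28  36
  Δ^2: 8  8  8  8  8
  Δ^3: 0  0  0  0
  Δ^4: 0  0  0
  Δ^5: 0  0
  Δ^6: 0
The second differences are constant (8) and nonzero, while all higher differences vanish, so the minimal degree is 2.

2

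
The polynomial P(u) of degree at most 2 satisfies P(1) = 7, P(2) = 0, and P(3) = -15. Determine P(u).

Write P(u) = au^2 + bu + c. Substituting each data point gives a linear system:
  a + b + c = 7
  4a + 2b + c = 0
  9a + 3b + c = -15
Solving the system yields a = -4, b = 5, c = 6.
So P(u) = -4u^2 + 5u + 6.
Check: P(3) = -15. ✓

P(u) = -4u^2 + 5u + 6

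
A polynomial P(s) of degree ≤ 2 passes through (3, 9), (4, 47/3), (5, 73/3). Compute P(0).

1

Write P(s) = as^2 + bs + c. Substituting each data point gives a linear system:
  9a + 3b + c = 9
  16a + 4b + c = 47/3
  25a + 5b + c = 73/3
Solving the system yields a = 1, b = -1/3, c = 1.
So P(s) = s² - (1/3)s + 1.
Then P(0) = 1.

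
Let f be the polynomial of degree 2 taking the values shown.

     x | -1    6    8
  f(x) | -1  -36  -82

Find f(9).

-111

Using the Lagrange interpolation formula with nodes -1, 6, 8:
  L_0(x) = (x - 6)(x - 8) / 63
  L_1(x) = (x + 1)(x - 8) / -14
  L_2(x) = (x + 1)(x - 6) / 18
Then f(x) = -1·L_0(x) - 36·L_1(x) - 82·L_2(x).
Expanding and collecting terms gives f(x) = -2x² + 5x + 6.
Evaluating at x = 9: f(9) = -111.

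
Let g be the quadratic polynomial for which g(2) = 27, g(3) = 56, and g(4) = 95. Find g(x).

g(x) = 5x^2 + 4x - 1

Using the Lagrange interpolation formula with nodes 2, 3, 4:
  L_0(x) = (x - 3)(x - 4) / 2
  L_1(x) = (x - 2)(x - 4) / -1
  L_2(x) = (x - 2)(x - 3) / 2
Then g(x) = 27·L_0(x) + 56·L_1(x) + 95·L_2(x).
Expanding and collecting terms gives g(x) = 5x^2 + 4x - 1.
Check: g(2) = 27. ✓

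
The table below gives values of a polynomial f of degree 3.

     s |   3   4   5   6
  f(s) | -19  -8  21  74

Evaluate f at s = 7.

Write f(s) = as^3 + bs^2 + cs + d. Substituting each data point gives a linear system:
  27a + 9b + 3c + d = -19
  64a + 16b + 4c + d = -8
  125a + 25b + 5c + d = 21
  216a + 36b + 6c + d = 74
Solving the system yields a = 1, b = -3, c = -5, d = -4.
So f(s) = s^3 - 3s^2 - 5s - 4.
Then f(7) = 157.

157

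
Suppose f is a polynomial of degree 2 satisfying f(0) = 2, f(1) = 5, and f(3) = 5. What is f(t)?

Write f(t) = at^2 + bt + c. Substituting each data point gives a linear system:
  c = 2
  a + b + c = 5
  9a + 3b + c = 5
Solving the system yields a = -1, b = 4, c = 2.
So f(t) = -t² + 4t + 2.
Check: f(1) = 5. ✓

f(t) = -t^2 + 4t + 2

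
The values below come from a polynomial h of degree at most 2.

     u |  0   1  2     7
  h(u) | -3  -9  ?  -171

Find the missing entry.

The 3 known points determine the degree-2 polynomial uniquely.
Write h(u) = au^2 + bu + c. Substituting each data point gives a linear system:
  c = -3
  a + b + c = -9
  49a + 7b + c = -171
Solving the system yields a = -3, b = -3, c = -3.
So h(u) = -3u^2 - 3u - 3.
Then h(2) = -21.

-21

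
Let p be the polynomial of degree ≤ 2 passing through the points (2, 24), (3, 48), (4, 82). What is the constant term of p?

6

Write p(s) = as^2 + bs + c. Substituting each data point gives a linear system:
  4a + 2b + c = 24
  9a + 3b + c = 48
  16a + 4b + c = 82
Solving the system yields a = 5, b = -1, c = 6.
So p(s) = 5s^2 - s + 6.
The constant term is 6.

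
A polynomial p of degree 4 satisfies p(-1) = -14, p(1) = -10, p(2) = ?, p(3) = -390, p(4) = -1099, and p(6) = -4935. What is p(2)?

The 5 known points determine the degree-4 polynomial uniquely.
Write p(u) = au^4 + bu^3 + cu^2 + du + e. Substituting each data point gives a linear system:
  a - b + c - d + e = -14
  a + b + c + d + e = -10
  81a + 27b + 9c + 3d + e = -390
  256a + 64b + 16c + 4d + e = -1099
  1296a + 216b + 36c + 6d + e = -4935
Solving the system yields a = -3, b = -4, c = -6, d = 6, e = -3.
So p(u) = -3u^4 - 4u^3 - 6u^2 + 6u - 3.
Then p(2) = -95.

-95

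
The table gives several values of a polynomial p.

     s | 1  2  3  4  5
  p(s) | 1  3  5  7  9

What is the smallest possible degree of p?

Forward differences of the values at s = 1, 2, 3, 4, 5:
  p  : 1  3  5  7  9
  Δ  : 2  2  2  2
  Δ^2: 0  0  0
  Δ^3: 0  0
  Δ^4: 0
The first differences are constant (2) and nonzero, while all higher differences vanish, so the minimal degree is 1.

1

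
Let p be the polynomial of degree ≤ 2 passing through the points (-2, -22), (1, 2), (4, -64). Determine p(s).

p(s) = -5s^2 + 3s + 4

Write p(s) = as^2 + bs + c. Substituting each data point gives a linear system:
  4a - 2b + c = -22
  a + b + c = 2
  16a + 4b + c = -64
Solving the system yields a = -5, b = 3, c = 4.
So p(s) = -5s^2 + 3s + 4.
Check: p(1) = 2. ✓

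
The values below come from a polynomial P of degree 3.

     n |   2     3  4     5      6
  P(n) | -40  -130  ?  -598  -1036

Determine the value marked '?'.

The 4 known points determine the degree-3 polynomial uniquely.
Write P(n) = an^3 + bn^2 + cn + d. Substituting each data point gives a linear system:
  8a + 4b + 2c + d = -40
  27a + 9b + 3c + d = -130
  125a + 25b + 5c + d = -598
  216a + 36b + 6c + d = -1036
Solving the system yields a = -5, b = 2, c = -5, d = 2.
So P(n) = -5n^3 + 2n^2 - 5n + 2.
Then P(4) = -306.

-306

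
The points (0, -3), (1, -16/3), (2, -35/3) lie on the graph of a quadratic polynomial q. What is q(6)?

-77

Write q(n) = an^2 + bn + c. Substituting each data point gives a linear system:
  c = -3
  a + b + c = -16/3
  4a + 2b + c = -35/3
Solving the system yields a = -2, b = -1/3, c = -3.
So q(n) = -2n^2 - (1/3)n - 3.
Then q(6) = -77.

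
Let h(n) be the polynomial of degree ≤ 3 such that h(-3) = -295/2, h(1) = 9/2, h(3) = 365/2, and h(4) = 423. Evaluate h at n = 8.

Using the Lagrange interpolation formula with nodes -3, 1, 3, 4:
  L_0(n) = (n - 1)(n - 3)(n - 4) / -168
  L_1(n) = (n + 3)(n - 3)(n - 4) / 24
  L_2(n) = (n + 3)(n - 1)(n - 4) / -12
  L_3(n) = (n + 3)(n - 1)(n - 3) / 21
Then h(n) = -295/2·L_0(n) + 9/2·L_1(n) + 365/2·L_2(n) + 423·L_3(n).
Expanding and collecting terms gives h(n) = 6n^3 + (5/2)n^2 + n - 5.
Evaluating at n = 8: h(8) = 3235.

3235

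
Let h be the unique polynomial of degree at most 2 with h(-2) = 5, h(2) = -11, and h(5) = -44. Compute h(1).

-4

Write h(s) = as^2 + bs + c. Substituting each data point gives a linear system:
  4a - 2b + c = 5
  4a + 2b + c = -11
  25a + 5b + c = -44
Solving the system yields a = -1, b = -4, c = 1.
So h(s) = -s² - 4s + 1.
Then h(1) = -4.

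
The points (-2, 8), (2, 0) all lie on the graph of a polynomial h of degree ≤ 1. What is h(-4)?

12

Using the Lagrange interpolation formula with nodes -2, 2:
  L_0(t) = (t - 2) / -4
  L_1(t) = (t + 2) / 4
Then h(t) = 8·L_0(t) + 0·L_1(t).
Expanding and collecting terms gives h(t) = -2t + 4.
Evaluating at t = -4: h(-4) = 12.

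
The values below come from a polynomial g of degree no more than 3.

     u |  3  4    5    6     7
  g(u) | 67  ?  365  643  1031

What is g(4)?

On equispaced nodes a degree-3 polynomial has vanishing fourth forward difference, so
  g(3) - 4·g(4) + 6·g(5) - 4·g(6) + g(7) = 0.
Substituting the known values and solving for g(4):
  -4·g(4) = -716
  g(4) = 179.

179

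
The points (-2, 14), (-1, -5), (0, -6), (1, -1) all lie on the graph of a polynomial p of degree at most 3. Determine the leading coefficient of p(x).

Write p(x) = ax^3 + bx^2 + cx + d. Substituting each data point gives a linear system:
  -8a + 4b - 2c + d = 14
  -a + b - c + d = -5
  d = -6
  a + b + c + d = -1
Solving the system yields a = -2, b = 3, c = 4, d = -6.
So p(x) = -2x^3 + 3x^2 + 4x - 6.
The leading coefficient is -2.

-2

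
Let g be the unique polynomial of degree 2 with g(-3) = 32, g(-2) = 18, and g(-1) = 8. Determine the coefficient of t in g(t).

Write g(t) = at^2 + bt + c. Substituting each data point gives a linear system:
  9a - 3b + c = 32
  4a - 2b + c = 18
  a - b + c = 8
Solving the system yields a = 2, b = -4, c = 2.
So g(t) = 2t^2 - 4t + 2.
The coefficient of t is -4.

-4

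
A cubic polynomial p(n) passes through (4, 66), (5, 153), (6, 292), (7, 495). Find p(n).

p(n) = 2n^3 - 4n^2 + n - 2

Write p(n) = an^3 + bn^2 + cn + d. Substituting each data point gives a linear system:
  64a + 16b + 4c + d = 66
  125a + 25b + 5c + d = 153
  216a + 36b + 6c + d = 292
  343a + 49b + 7c + d = 495
Solving the system yields a = 2, b = -4, c = 1, d = -2.
So p(n) = 2n^3 - 4n^2 + n - 2.
Check: p(7) = 495. ✓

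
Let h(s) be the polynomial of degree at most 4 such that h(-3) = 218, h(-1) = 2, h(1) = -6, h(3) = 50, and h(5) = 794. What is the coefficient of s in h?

Write h(s) = as^4 + bs^3 + cs^2 + ds + e. Substituting each data point gives a linear system:
  81a - 27b + 9c - 3d + e = 218
  a - b + c - d + e = 2
  a + b + c + d + e = -6
  81a + 27b + 9c + 3d + e = 50
  625a + 125b + 25c + 5d + e = 794
Solving the system yields a = 2, b = -3, c = -3, d = -1, e = -1.
So h(s) = 2s^4 - 3s^3 - 3s^2 - s - 1.
The coefficient of s is -1.

-1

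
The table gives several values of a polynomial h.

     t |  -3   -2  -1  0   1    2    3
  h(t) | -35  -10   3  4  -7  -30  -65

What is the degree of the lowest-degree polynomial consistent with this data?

Forward differences of the values at t = -3, -2, -1, 0, 1, 2, 3:
  h  : -35  -10  3  4  -7  -30  -65
  Δ  : 25  13  1  -11  -23  -35
  Δ^2: -12  -12  -12  -12  -12
  Δ^3: 0  0  0  0
  Δ^4: 0  0  0
  Δ^5: 0  0
  Δ^6: 0
The second differences are constant (-12) and nonzero, while all higher differences vanish, so the minimal degree is 2.

2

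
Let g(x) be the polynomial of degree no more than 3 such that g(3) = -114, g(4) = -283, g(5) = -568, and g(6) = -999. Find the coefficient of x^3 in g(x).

Write g(x) = ax^3 + bx^2 + cx + d. Substituting each data point gives a linear system:
  27a + 9b + 3c + d = -114
  64a + 16b + 4c + d = -283
  125a + 25b + 5c + d = -568
  216a + 36b + 6c + d = -999
Solving the system yields a = -5, b = 2, c = 2, d = -3.
So g(x) = -5x³ + 2x² + 2x - 3.
The leading coefficient is -5.

-5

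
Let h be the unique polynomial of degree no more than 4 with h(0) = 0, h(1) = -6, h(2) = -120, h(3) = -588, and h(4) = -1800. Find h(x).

Write h(x) = ax^4 + bx^3 + cx^2 + dx + e. Substituting each data point gives a linear system:
  e = 0
  a + b + c + d + e = -6
  16a + 8b + 4c + 2d + e = -120
  81a + 27b + 9c + 3d + e = -588
  256a + 64b + 16c + 4d + e = -1800
Solving the system yields a = -6, b = -5, c = 3, d = 2, e = 0.
So h(x) = -6x^4 - 5x^3 + 3x^2 + 2x.
Check: h(2) = -120. ✓

h(x) = -6x^4 - 5x^3 + 3x^2 + 2x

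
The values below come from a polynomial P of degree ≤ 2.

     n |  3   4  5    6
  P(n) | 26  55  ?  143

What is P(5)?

On equispaced nodes a degree-2 polynomial has vanishing third forward difference, so
  - P(3) + 3·P(4) - 3·P(5) + P(6) = 0.
Substituting the known values and solving for P(5):
  -3·P(5) = -282
  P(5) = 94.

94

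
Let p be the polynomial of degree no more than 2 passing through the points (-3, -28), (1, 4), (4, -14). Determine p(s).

p(s) = -2s^2 + 4s + 2

Write p(s) = as^2 + bs + c. Substituting each data point gives a linear system:
  9a - 3b + c = -28
  a + b + c = 4
  16a + 4b + c = -14
Solving the system yields a = -2, b = 4, c = 2.
So p(s) = -2s² + 4s + 2.
Check: p(4) = -14. ✓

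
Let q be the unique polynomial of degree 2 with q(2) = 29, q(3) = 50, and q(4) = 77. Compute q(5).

Using the Lagrange interpolation formula with nodes 2, 3, 4:
  L_0(s) = (s - 3)(s - 4) / 2
  L_1(s) = (s - 2)(s - 4) / -1
  L_2(s) = (s - 2)(s - 3) / 2
Then q(s) = 29·L_0(s) + 50·L_1(s) + 77·L_2(s).
Expanding and collecting terms gives q(s) = 3s^2 + 6s + 5.
Evaluating at s = 5: q(5) = 110.

110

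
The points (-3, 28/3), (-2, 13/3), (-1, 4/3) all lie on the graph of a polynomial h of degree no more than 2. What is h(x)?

h(x) = x^2 + 1/3

Write h(x) = ax^2 + bx + c. Substituting each data point gives a linear system:
  9a - 3b + c = 28/3
  4a - 2b + c = 13/3
  a - b + c = 4/3
Solving the system yields a = 1, b = 0, c = 1/3.
So h(x) = x² + 1/3.
Check: h(-2) = 13/3. ✓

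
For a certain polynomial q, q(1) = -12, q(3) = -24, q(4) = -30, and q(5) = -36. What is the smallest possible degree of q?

Divided differences on the nodes 1, 3, 4, 5:
  order 0: -12  -24  -30  -36
  order 1: -6  -6  -6
  order 2: 0  0
  order 3: 0
The order-1 divided differences are all -6 (nonzero) and every higher order vanishes, so the data lies on a polynomial of degree exactly 1.

1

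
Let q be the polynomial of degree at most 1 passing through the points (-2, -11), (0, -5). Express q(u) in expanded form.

Using the Lagrange interpolation formula with nodes -2, 0:
  L_0(u) = u / -2
  L_1(u) = (u + 2) / 2
Then q(u) = -11·L_0(u) - 5·L_1(u).
Expanding and collecting terms gives q(u) = 3u - 5.
Check: q(-2) = -11. ✓

q(u) = 3u - 5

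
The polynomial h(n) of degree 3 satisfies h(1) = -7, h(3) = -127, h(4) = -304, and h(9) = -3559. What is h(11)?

Write h(n) = an^3 + bn^2 + cn + d. Substituting each data point gives a linear system:
  a + b + c + d = -7
  27a + 9b + 3c + d = -127
  64a + 16b + 4c + d = -304
  729a + 81b + 9c + d = -3559
Solving the system yields a = -5, b = 1, c = 1, d = -4.
So h(n) = -5n³ + n² + n - 4.
Then h(11) = -6527.

-6527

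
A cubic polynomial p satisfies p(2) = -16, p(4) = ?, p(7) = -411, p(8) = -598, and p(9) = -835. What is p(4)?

The 4 known points determine the degree-3 polynomial uniquely.
Write p(s) = as^3 + bs^2 + cs + d. Substituting each data point gives a linear system:
  8a + 4b + 2c + d = -16
  343a + 49b + 7c + d = -411
  512a + 64b + 8c + d = -598
  729a + 81b + 9c + d = -835
Solving the system yields a = -1, b = -1, c = -3, d = 2.
So p(s) = -s³ - s² - 3s + 2.
Then p(4) = -90.

-90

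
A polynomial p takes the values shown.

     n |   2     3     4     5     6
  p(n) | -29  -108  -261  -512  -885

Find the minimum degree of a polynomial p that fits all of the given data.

Forward differences of the values at n = 2, 3, 4, 5, 6:
  p  : -29  -108  -261  -512  -885
  Δ  : -79  -153  -251  -373
  Δ^2: -74  -98  -122
  Δ^3: -24  -24
  Δ^4: 0
The third differences are constant (-24) and nonzero, while all higher differences vanish, so the minimal degree is 3.

3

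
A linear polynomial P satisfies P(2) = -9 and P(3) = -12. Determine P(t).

Using the Lagrange interpolation formula with nodes 2, 3:
  L_0(t) = (t - 3) / -1
  L_1(t) = (t - 2) / 1
Then P(t) = -9·L_0(t) - 12·L_1(t).
Expanding and collecting terms gives P(t) = -3t - 3.
Check: P(2) = -9. ✓

P(t) = -3t - 3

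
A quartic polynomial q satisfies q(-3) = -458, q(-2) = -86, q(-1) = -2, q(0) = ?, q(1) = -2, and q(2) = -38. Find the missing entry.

On equispaced nodes a degree-4 polynomial has vanishing fifth forward difference, so
  - q(-3) + 5·q(-2) - 10·q(-1) + 10·q(0) - 5·q(1) + q(2) = 0.
Substituting the known values and solving for q(0):
  10·q(0) = -20
  q(0) = -2.

-2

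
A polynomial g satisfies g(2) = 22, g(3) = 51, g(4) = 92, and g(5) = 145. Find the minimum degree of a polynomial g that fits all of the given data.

2

Forward differences of the values at t = 2, 3, 4, 5:
  g  : 22  51  92  145
  Δ  : 29  41  53
  Δ^2: 12  12
  Δ^3: 0
The second differences are constant (12) and nonzero, while all higher differences vanish, so the minimal degree is 2.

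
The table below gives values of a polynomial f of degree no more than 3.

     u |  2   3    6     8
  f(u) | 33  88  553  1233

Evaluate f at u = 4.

Using the Lagrange interpolation formula with nodes 2, 3, 6, 8:
  L_0(u) = (u - 3)(u - 6)(u - 8) / -24
  L_1(u) = (u - 2)(u - 6)(u - 8) / 15
  L_2(u) = (u - 2)(u - 3)(u - 8) / -24
  L_3(u) = (u - 2)(u - 3)(u - 6) / 60
Then f(u) = 33·L_0(u) + 88·L_1(u) + 553·L_2(u) + 1233·L_3(u).
Expanding and collecting terms gives f(u) = 2u³ + 3u² + 2u + 1.
Evaluating at u = 4: f(4) = 185.

185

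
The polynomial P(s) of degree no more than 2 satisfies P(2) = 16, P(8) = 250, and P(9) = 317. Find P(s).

Using the Lagrange interpolation formula with nodes 2, 8, 9:
  L_0(s) = (s - 8)(s - 9) / 42
  L_1(s) = (s - 2)(s - 9) / -6
  L_2(s) = (s - 2)(s - 8) / 7
Then P(s) = 16·L_0(s) + 250·L_1(s) + 317·L_2(s).
Expanding and collecting terms gives P(s) = 4s² - s + 2.
Check: P(2) = 16. ✓

P(s) = 4s^2 - s + 2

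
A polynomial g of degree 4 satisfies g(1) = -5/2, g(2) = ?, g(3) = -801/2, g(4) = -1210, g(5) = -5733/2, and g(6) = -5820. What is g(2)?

The 5 known points determine the degree-4 polynomial uniquely.
Write g(n) = an^4 + bn^3 + cn^2 + dn + e. Substituting each data point gives a linear system:
  a + b + c + d + e = -5/2
  81a + 27b + 9c + 3d + e = -801/2
  256a + 64b + 16c + 4d + e = -1210
  625a + 125b + 25c + 5d + e = -5733/2
  1296a + 216b + 36c + 6d + e = -5820
Solving the system yields a = -4, b = -3, c = 1/2, d = -2, e = 6.
So g(n) = -4n^4 - 3n^3 + (1/2)n^2 - 2n + 6.
Then g(2) = -84.

-84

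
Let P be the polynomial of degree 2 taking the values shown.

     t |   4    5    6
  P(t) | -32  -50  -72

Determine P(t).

P(t) = -2t^2

Write P(t) = at^2 + bt + c. Substituting each data point gives a linear system:
  16a + 4b + c = -32
  25a + 5b + c = -50
  36a + 6b + c = -72
Solving the system yields a = -2, b = 0, c = 0.
So P(t) = -2t^2.
Check: P(4) = -32. ✓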